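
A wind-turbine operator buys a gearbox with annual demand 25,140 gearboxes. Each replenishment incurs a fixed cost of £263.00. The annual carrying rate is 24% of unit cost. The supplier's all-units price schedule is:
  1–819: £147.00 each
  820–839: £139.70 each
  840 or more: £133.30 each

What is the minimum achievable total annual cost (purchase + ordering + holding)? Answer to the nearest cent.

TC* ≈ £3,372,469.85

Holding cost per unit per year at price C is H = 0.24·C.
For each price level, check whether its EOQ is feasible; otherwise the best quantity at that price is the breakpoint.
EOQ at £147.00 = 612.2 (feasible in tier 1): TC = 25,140×£147.00 + (25,140/612.2)×263 + (612.2/2)×0.24×£147.00 = £3,717,179.31.
EOQ at £139.70 = 628.0 < 820, so use break Q=820: TC = 25,140×£139.70 + (25,140/820.0)×263 + (820.0/2)×0.24×£139.70 = £3,533,867.68.
EOQ at £133.30 = 642.9 < 840, so use break Q=840: TC = 25,140×£133.30 + (25,140/840.0)×263 + (840.0/2)×0.24×£133.30 = £3,372,469.85.
Lowest total cost among the candidates is at Q = 840.0.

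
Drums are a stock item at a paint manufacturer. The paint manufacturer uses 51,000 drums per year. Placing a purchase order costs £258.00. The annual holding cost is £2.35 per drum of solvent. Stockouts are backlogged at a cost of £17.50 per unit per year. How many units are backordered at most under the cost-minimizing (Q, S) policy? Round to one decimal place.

With planned backorders, Q* = √(2DS/H) · √((H+B)/B).
√(2DS/H) = √(2 × 51,000 × 258 / 2.35) = 3346.386.
√((H+B)/B) = √((2.35+17.5)/17.5) = 1.0650.
Q* ≈ 3563.996.
S* = Q* · H/(H+B) = 3563.996 × 2.35/19.85 ≈ 421.934.

S* ≈ 421.9 drums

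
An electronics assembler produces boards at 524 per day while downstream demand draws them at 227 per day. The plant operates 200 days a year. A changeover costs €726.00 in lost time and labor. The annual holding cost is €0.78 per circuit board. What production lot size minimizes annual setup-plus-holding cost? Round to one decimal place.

Annual demand D = 227 × 200 = 45,400.
Production build-up factor (1 − d/p) = 1 − 227/524 = 0.5668.
Q* = √(2DS / (H(1 − d/p))) = √(2 × 45,400 × 726 / (0.78 × 0.5668)).
= √(65,920,800 / 0.4421) ≈ 12211.003.

Q* ≈ 12,211.0 boards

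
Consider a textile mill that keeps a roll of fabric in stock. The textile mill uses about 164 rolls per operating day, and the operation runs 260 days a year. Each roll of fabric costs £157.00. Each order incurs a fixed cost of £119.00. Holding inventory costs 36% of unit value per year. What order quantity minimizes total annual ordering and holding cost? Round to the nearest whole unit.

Annual demand D = 164 × 260 = 42,640.
Holding cost H = 0.36 × £157.00 = £56.5200 per unit per year.
EOQ = √(2DS / H) = √(2 × 42,640 × 119 / 56.52).
= √(10,148,320 / 56.52) = √179,552.7247 ≈ 423.737.

Q* ≈ 424 rolls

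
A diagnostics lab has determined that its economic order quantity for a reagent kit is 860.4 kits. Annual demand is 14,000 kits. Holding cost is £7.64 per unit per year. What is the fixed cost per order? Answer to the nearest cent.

The basic EOQ model gives Q* = √(2DS/H); rearrange for the unknown.
From Q* = √(2DS/H): S = Q*²H / (2D) = 860.4² × 7.64 / (2 × 14,000) = 201.9929.

S ≈ £201.99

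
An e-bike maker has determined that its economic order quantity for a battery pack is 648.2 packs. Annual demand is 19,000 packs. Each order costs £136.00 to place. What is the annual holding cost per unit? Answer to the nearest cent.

H ≈ £12.30

The basic EOQ model gives Q* = √(2DS/H); rearrange for the unknown.
From Q* = √(2DS/H): H = 2DS / Q*² = 2 × 19,000 × 136 / 648.2² = 12.3000.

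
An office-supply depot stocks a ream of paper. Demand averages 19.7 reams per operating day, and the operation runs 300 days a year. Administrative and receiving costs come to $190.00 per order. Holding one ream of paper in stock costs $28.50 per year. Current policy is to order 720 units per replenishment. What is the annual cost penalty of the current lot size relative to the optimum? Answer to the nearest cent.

Annual demand D = 19.7 × 300 = 5,910.
EOQ = √(2DS/H) = √(2 × 5,910 × 190 / 28.5) ≈ 280.71.
Cost at Q* = (D/Q*)S + (Q*/2)H = √(2DSH) ≈ $8,000.33.
Cost at Q = 720: (5,910/720)×190 + (720/2)×28.5 = $1,559.58 + $10,260.00 = $11,819.58.
Excess = $11,819.58 − $8,000.33 = $3,819.25.

Extra cost ≈ $3,819.25 per year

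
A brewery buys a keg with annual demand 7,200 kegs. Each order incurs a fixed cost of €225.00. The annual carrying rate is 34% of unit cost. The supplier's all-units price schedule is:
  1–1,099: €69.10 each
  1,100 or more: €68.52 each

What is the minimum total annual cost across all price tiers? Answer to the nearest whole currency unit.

Holding cost per unit per year at price C is H = 0.34·C.
Evaluate total cost at each tier's feasible EOQ or, if the EOQ is below the tier, at the tier's minimum quantity.
EOQ at €69.10 = 371.4 (feasible in tier 1): TC = 7,200×€69.10 + (7,200/371.4)×225 + (371.4/2)×0.34×€69.10 = €506,244.71.
EOQ at €68.52 = 372.9 < 1100, so use break Q=1100: TC = 7,200×€68.52 + (7,200/1100.0)×225 + (1100.0/2)×0.34×€68.52 = €507,629.97.
Lowest total cost among the candidates is at Q = 371.4.

TC* ≈ €506,245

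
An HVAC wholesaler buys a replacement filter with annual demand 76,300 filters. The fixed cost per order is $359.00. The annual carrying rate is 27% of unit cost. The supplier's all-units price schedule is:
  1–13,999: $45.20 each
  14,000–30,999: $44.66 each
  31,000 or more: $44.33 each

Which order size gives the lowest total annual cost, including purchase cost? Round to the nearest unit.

Q* ≈ 2,119 filters

Holding cost per unit per year at price C is H = 0.27·C.
For each price level, check whether its EOQ is feasible; otherwise the best quantity at that price is the breakpoint.
EOQ at $45.20 = 2118.7 (feasible in tier 1): TC = 76,300×$45.20 + (76,300/2118.7)×359 + (2118.7/2)×0.27×$45.20 = $3,474,616.85.
EOQ at $44.66 = 2131.5 < 14000, so use break Q=14000: TC = 76,300×$44.66 + (76,300/14000.0)×359 + (14000.0/2)×0.27×$44.66 = $3,493,921.95.
EOQ at $44.33 = 2139.4 < 31000, so use break Q=31000: TC = 76,300×$44.33 + (76,300/31000.0)×359 + (31000.0/2)×0.27×$44.33 = $3,568,783.65.
Lowest total cost is $3,474,616.85 at Q = 2118.7.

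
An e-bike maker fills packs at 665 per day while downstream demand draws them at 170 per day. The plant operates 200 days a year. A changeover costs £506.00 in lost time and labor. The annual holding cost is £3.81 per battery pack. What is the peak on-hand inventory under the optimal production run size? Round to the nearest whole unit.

Annual demand D = 170 × 200 = 34,000.
Production build-up factor (1 − d/p) = 1 − 170/665 = 0.7444.
Q* = √(2DS / (H(1 − d/p))) = √(2 × 34,000 × 506 / (3.81 × 0.7444)).
= √(34,408,000 / 2.836) ≈ 3483.176.
Maximum inventory = Q*(1 − d/p) = 3483.176 × 0.7444 ≈ 2592.740.

I_max ≈ 2,593 packs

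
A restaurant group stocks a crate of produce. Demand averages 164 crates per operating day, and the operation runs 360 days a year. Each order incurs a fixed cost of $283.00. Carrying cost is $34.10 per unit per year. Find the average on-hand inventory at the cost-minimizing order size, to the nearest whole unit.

Annual demand D = 164 × 360 = 59,040.
EOQ = √(2DS/H) = √(2 × 59,040 × 283 / 34.1) ≈ 989.93.
Average inventory = Q*/2 ≈ 989.93 / 2 = 494.965.

Average inventory ≈ 495 crates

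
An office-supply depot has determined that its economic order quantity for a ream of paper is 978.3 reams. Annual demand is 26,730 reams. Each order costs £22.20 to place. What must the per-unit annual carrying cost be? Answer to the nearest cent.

H ≈ £1.24

Invert the EOQ relation Q*² = 2DS/H.
From Q* = √(2DS/H): H = 2DS / Q*² = 2 × 26,730 × 22.2 / 978.3² = 1.2400.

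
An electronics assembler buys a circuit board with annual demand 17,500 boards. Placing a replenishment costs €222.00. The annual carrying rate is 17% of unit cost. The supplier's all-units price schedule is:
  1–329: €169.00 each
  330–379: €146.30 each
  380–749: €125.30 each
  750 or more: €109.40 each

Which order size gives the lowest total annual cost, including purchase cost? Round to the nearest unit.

Holding cost per unit per year at price C is H = 0.17·C.
For each price level, check whether its EOQ is feasible; otherwise the best quantity at that price is the breakpoint.
Tier 1 (€169.00): EOQ = 520.0 exceeds tier's upper bound 329, so this tier is dominated.
Tier 2 (€146.30): EOQ = 558.9 exceeds tier's upper bound 379, so this tier is dominated.
EOQ at €125.30 = 604.0 (feasible in tier 3): TC = 17,500×€125.30 + (17,500/604.0)×222 + (604.0/2)×0.17×€125.30 = €2,205,615.02.
EOQ at €109.40 = 646.4 < 750, so use break Q=750: TC = 17,500×€109.40 + (17,500/750.0)×222 + (750.0/2)×0.17×€109.40 = €1,926,654.25.
Lowest total cost is €1,926,654.25 at Q = 750.0.

Q* ≈ 750 boards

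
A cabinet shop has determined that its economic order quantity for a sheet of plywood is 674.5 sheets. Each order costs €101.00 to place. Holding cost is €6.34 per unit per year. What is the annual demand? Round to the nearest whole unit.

D ≈ 14,279 sheets per year

Invert the EOQ relation Q*² = 2DS/H.
From Q* = √(2DS/H): D = Q*²H / (2S) = 674.5² × 6.34 / (2 × 101) = 14279.132.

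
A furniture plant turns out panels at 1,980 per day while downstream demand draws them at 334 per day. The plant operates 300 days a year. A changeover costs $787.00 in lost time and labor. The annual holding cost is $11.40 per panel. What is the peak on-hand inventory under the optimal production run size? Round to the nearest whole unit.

I_max ≈ 3,391 panels

Annual demand D = 334 × 300 = 100,200.
Production build-up factor (1 − d/p) = 1 − 334/1,980 = 0.8313.
Q* = √(2DS / (H(1 − d/p))) = √(2 × 100,200 × 787 / (11.4 × 0.8313)).
= √(157,714,800 / 9.477) ≈ 4079.449.
Maximum inventory = Q*(1 − d/p) = 4079.449 × 0.8313 ≈ 3391.299.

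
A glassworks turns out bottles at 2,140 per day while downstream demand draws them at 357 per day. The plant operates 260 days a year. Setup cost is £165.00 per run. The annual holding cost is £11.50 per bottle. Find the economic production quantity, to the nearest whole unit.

Q* ≈ 1,788 bottles

Annual demand D = 357 × 260 = 92,820.
Production build-up factor (1 − d/p) = 1 − 357/2,140 = 0.8332.
Q* = √(2DS / (H(1 − d/p))) = √(2 × 92,820 × 165 / (11.5 × 0.8332)).
= √(30,630,600 / 9.5815) ≈ 1787.969.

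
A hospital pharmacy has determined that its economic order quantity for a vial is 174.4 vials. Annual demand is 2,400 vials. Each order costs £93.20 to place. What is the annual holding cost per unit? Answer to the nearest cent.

Invert the EOQ relation Q*² = 2DS/H.
From Q* = √(2DS/H): H = 2DS / Q*² = 2 × 2,400 × 93.2 / 174.4² = 14.7084.

H ≈ £14.71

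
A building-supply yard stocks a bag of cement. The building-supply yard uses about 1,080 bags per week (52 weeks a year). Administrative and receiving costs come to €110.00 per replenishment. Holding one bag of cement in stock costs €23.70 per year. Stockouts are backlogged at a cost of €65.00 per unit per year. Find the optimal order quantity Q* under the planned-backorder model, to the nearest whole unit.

Annual demand D = 1,080 × 52 = 56,160.
With planned backorders, Q* = √(2DS/H) · √((H+B)/B).
√(2DS/H) = √(2 × 56,160 × 110 / 23.7) = 722.022.
√((H+B)/B) = √((23.7+65)/65) = 1.1682.
Q* ≈ 843.443.

Q* ≈ 843 bags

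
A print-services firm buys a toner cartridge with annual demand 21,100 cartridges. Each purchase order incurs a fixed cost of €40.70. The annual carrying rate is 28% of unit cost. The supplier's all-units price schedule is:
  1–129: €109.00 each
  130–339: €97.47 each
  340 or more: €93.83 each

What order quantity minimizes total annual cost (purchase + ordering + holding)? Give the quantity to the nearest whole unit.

Q* ≈ 340 cartridges

Holding cost per unit per year at price C is H = 0.28·C.
Evaluate total cost at each tier's feasible EOQ or, if the EOQ is below the tier, at the tier's minimum quantity.
Tier 1 (€109.00): EOQ = 237.2 exceeds tier's upper bound 129, so this tier is dominated.
EOQ at €97.47 = 250.9 (feasible in tier 2): TC = 21,100×€97.47 + (21,100/250.9)×40.7 + (250.9/2)×0.28×€97.47 = €2,063,463.49.
EOQ at €93.83 = 255.7 < 340, so use break Q=340: TC = 21,100×€93.83 + (21,100/340.0)×40.7 + (340.0/2)×0.28×€93.83 = €1,986,805.10.
Lowest total cost is €1,986,805.10 at Q = 340.0.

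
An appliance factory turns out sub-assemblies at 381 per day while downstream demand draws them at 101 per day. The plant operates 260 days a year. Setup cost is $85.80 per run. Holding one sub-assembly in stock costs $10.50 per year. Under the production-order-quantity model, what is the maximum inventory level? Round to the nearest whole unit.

Annual demand D = 101 × 260 = 26,260.
Production build-up factor (1 − d/p) = 1 − 101/381 = 0.7349.
Q* = √(2DS / (H(1 − d/p))) = √(2 × 26,260 × 85.8 / (10.5 × 0.7349)).
= √(4,506,216 / 7.7165) ≈ 764.179.
Maximum inventory = Q*(1 − d/p) = 764.179 × 0.7349 ≈ 561.601.

I_max ≈ 562 sub-assemblies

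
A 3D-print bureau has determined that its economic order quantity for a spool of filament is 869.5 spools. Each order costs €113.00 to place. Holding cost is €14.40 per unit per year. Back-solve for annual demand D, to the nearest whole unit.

Invert the EOQ relation Q*² = 2DS/H.
From Q* = √(2DS/H): D = Q*²H / (2S) = 869.5² × 14.4 / (2 × 113) = 48171.839.

D ≈ 48,172 spools per year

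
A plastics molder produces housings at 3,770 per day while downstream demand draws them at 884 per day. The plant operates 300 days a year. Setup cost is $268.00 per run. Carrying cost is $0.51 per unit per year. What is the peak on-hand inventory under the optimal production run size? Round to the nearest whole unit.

I_max ≈ 14,607 housings

Annual demand D = 884 × 300 = 265,200.
Production build-up factor (1 − d/p) = 1 − 884/3,770 = 0.7655.
Q* = √(2DS / (H(1 − d/p))) = √(2 × 265,200 × 268 / (0.51 × 0.7655)).
= √(142,147,200 / 0.3904) ≈ 19081.239.
Maximum inventory = Q*(1 − d/p) = 19081.239 × 0.7655 ≈ 14607.018.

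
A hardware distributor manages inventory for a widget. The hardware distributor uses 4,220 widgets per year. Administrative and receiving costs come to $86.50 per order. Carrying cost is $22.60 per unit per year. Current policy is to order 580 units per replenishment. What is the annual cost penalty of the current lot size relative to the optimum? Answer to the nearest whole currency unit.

Extra cost ≈ $3,121 per year

EOQ = √(2DS/H) = √(2 × 4,220 × 86.5 / 22.6) ≈ 179.73.
Cost at Q* = (D/Q*)S + (Q*/2)H = √(2DSH) ≈ $4,061.94.
Cost at Q = 580: (4,220/580)×86.5 + (580/2)×22.6 = $629.36 + $6,554.00 = $7,183.36.
Excess = $7,183.36 − $4,061.94 = $3,121.42.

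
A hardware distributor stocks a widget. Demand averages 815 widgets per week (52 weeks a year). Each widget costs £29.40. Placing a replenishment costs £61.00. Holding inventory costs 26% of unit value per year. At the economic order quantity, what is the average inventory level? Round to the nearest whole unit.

Annual demand D = 815 × 52 = 42,380.
Holding cost H = 0.26 × £29.40 = £7.6440 per unit per year.
EOQ = √(2DS/H) = √(2 × 42,380 × 61 / 7.644) ≈ 822.43.
Average inventory = Q*/2 ≈ 822.43 / 2 = 411.216.

Average inventory ≈ 411 widgets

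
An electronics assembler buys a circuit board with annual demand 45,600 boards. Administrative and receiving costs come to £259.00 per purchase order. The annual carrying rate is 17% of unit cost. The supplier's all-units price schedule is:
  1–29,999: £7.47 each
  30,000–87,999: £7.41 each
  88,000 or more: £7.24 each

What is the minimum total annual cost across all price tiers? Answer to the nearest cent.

Holding cost per unit per year at price C is H = 0.17·C.
Evaluate total cost at each tier's feasible EOQ or, if the EOQ is below the tier, at the tier's minimum quantity.
EOQ at £7.47 = 4312.8 (feasible in tier 1): TC = 45,600×£7.47 + (45,600/4312.8)×259 + (4312.8/2)×0.17×£7.47 = £346,108.87.
EOQ at £7.41 = 4330.3 < 30000, so use break Q=30000: TC = 45,600×£7.41 + (45,600/30000.0)×259 + (30000.0/2)×0.17×£7.41 = £357,185.18.
EOQ at £7.24 = 4380.8 < 88000, so use break Q=88000: TC = 45,600×£7.24 + (45,600/88000.0)×259 + (88000.0/2)×0.17×£7.24 = £384,433.41.
Lowest total cost among the candidates is at Q = 4312.8.

TC* ≈ £346,108.87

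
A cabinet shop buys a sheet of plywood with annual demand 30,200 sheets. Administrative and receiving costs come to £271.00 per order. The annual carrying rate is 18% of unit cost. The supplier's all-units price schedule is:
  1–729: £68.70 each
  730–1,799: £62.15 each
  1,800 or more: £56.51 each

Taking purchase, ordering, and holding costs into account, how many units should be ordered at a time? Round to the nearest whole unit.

Q* ≈ 1,800 sheets

Holding cost per unit per year at price C is H = 0.18·C.
Candidates are each tier's EOQ (if it falls in that tier) and each price-break quantity.
Tier 1 (£68.70): EOQ = 1150.5 exceeds tier's upper bound 729, so this tier is dominated.
EOQ at £62.15 = 1209.6 (feasible in tier 2): TC = 30,200×£62.15 + (30,200/1209.6)×271 + (1209.6/2)×0.18×£62.15 = £1,890,461.94.
EOQ at £56.51 = 1268.5 < 1800, so use break Q=1800: TC = 30,200×£56.51 + (30,200/1800.0)×271 + (1800.0/2)×0.18×£56.51 = £1,720,303.40.
Lowest total cost is £1,720,303.40 at Q = 1800.0.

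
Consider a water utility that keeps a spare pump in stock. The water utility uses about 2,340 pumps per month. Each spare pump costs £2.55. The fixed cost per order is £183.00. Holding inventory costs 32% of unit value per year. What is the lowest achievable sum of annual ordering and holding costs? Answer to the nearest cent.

TC* ≈ £2,895.90

Annual demand D = 2,340 × 12 = 28,080.
Holding cost H = 0.32 × £2.55 = £0.8160 per unit per year.
EOQ = √(2DS/H) = √(2 × 28,080 × 183 / 0.816) ≈ 3548.90.
At Q*, ordering cost (D/Q*)S equals holding cost (Q*/2)H, each = √(DSH/2).
Minimum total = √(2DSH) = √(2 × 28,080 × 183 × 0.816) ≈ 2895.904.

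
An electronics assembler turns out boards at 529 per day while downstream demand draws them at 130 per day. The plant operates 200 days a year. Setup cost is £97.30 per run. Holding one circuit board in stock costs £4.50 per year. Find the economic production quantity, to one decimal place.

Q* ≈ 1,220.9 boards

Annual demand D = 130 × 200 = 26,000.
Production build-up factor (1 − d/p) = 1 − 130/529 = 0.7543.
Q* = √(2DS / (H(1 − d/p))) = √(2 × 26,000 × 97.3 / (4.5 × 0.7543)).
= √(5,059,600 / 3.3941) ≈ 1220.937.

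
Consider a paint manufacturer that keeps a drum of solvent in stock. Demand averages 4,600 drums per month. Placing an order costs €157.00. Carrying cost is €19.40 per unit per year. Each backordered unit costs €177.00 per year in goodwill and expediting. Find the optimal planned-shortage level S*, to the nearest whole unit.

S* ≈ 98 drums

Annual demand D = 4,600 × 12 = 55,200.
With planned backorders, Q* = √(2DS/H) · √((H+B)/B).
√(2DS/H) = √(2 × 55,200 × 157 / 19.4) = 945.221.
√((H+B)/B) = √((19.4+177)/177) = 1.0534.
Q* ≈ 995.675.
S* = Q* · H/(H+B) = 995.675 × 19.4/196.4 ≈ 98.351.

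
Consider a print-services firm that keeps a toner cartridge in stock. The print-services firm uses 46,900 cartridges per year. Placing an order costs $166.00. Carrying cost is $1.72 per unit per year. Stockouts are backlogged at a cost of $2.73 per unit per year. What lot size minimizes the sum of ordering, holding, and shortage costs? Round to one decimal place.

With planned backorders, Q* = √(2DS/H) · √((H+B)/B).
√(2DS/H) = √(2 × 46,900 × 166 / 1.72) = 3008.786.
√((H+B)/B) = √((1.72+2.73)/2.73) = 1.2767.
Q* ≈ 3841.403.

Q* ≈ 3,841.4 cartridges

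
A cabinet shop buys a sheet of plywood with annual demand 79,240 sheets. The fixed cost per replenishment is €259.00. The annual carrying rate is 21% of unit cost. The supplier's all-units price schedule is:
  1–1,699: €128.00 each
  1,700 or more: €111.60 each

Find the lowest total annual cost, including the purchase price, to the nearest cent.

Holding cost per unit per year at price C is H = 0.21·C.
Evaluate total cost at each tier's feasible EOQ or, if the EOQ is below the tier, at the tier's minimum quantity.
EOQ at €128.00 = 1235.7 (feasible in tier 1): TC = 79,240×€128.00 + (79,240/1235.7)×259 + (1235.7/2)×0.21×€128.00 = €10,175,936.34.
EOQ at €111.60 = 1323.4 < 1700, so use break Q=1700: TC = 79,240×€111.60 + (79,240/1700.0)×259 + (1700.0/2)×0.21×€111.60 = €8,875,177.05.
Lowest total cost among the candidates is at Q = 1700.0.

TC* ≈ €8,875,177.05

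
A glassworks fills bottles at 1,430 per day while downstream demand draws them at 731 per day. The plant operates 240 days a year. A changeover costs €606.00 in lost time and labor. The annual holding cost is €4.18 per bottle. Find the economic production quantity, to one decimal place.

Annual demand D = 731 × 240 = 175,440.
Production build-up factor (1 − d/p) = 1 − 731/1,430 = 0.4888.
Q* = √(2DS / (H(1 − d/p))) = √(2 × 175,440 × 606 / (4.18 × 0.4888)).
= √(212,633,280 / 2.0432) ≈ 10201.333.

Q* ≈ 10,201.3 bottles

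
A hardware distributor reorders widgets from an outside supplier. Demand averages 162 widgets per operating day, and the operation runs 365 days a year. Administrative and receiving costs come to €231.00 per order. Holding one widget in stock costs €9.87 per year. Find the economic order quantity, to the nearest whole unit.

Annual demand D = 162 × 365 = 59,130.
EOQ = √(2DS / H) = √(2 × 59,130 × 231 / 9.87).
= √(27,318,060 / 9.87) = √2,767,787.234 ≈ 1663.667.

Q* ≈ 1,664 widgets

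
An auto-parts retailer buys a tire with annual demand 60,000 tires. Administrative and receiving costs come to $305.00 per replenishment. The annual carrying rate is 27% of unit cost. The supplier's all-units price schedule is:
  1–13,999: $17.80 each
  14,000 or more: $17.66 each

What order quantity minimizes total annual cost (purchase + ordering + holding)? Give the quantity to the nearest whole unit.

Holding cost per unit per year at price C is H = 0.27·C.
For each price level, check whether its EOQ is feasible; otherwise the best quantity at that price is the breakpoint.
EOQ at $17.80 = 2759.6 (feasible in tier 1): TC = 60,000×$17.80 + (60,000/2759.6)×305 + (2759.6/2)×0.27×$17.80 = $1,081,262.71.
EOQ at $17.66 = 2770.5 < 14000, so use break Q=14000: TC = 60,000×$17.66 + (60,000/14000.0)×305 + (14000.0/2)×0.27×$17.66 = $1,094,284.54.
Lowest total cost is $1,081,262.71 at Q = 2759.6.

Q* ≈ 2,760 tires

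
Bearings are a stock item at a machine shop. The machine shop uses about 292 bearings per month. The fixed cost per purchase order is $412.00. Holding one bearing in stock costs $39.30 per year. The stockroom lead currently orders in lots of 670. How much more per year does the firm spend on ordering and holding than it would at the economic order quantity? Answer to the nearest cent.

Annual demand D = 292 × 12 = 3,504.
EOQ = √(2DS/H) = √(2 × 3,504 × 412 / 39.3) ≈ 271.05.
Cost at Q* = (D/Q*)S + (Q*/2)H = √(2DSH) ≈ $10,652.26.
Cost at Q = 670: (3,504/670)×412 + (670/2)×39.3 = $2,154.70 + $13,165.50 = $15,320.20.
Excess = $15,320.20 − $10,652.26 = $4,667.93.

Extra cost ≈ $4,667.93 per year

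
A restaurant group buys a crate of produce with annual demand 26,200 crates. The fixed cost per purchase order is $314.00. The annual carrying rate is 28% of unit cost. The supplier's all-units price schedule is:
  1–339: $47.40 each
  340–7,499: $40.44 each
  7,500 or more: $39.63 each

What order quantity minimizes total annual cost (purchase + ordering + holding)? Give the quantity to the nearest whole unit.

Q* ≈ 1,205 crates

Holding cost per unit per year at price C is H = 0.28·C.
Evaluate total cost at each tier's feasible EOQ or, if the EOQ is below the tier, at the tier's minimum quantity.
Tier 1 ($47.40): EOQ = 1113.4 exceeds tier's upper bound 339, so this tier is dominated.
EOQ at $40.44 = 1205.4 (feasible in tier 2): TC = 26,200×$40.44 + (26,200/1205.4)×314 + (1205.4/2)×0.28×$40.44 = $1,073,177.45.
EOQ at $39.63 = 1217.7 < 7500, so use break Q=7500: TC = 26,200×$39.63 + (26,200/7500.0)×314 + (7500.0/2)×0.28×$39.63 = $1,081,014.41.
Lowest total cost is $1,073,177.45 at Q = 1205.4.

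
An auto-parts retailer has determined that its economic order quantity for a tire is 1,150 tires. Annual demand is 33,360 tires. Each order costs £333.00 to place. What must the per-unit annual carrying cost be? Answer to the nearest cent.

Squaring Q* = √(2DS/H) gives Q*² = 2DS/H.
From Q* = √(2DS/H): H = 2DS / Q*² = 2 × 33,360 × 333 / 1,150² = 16.7998.

H ≈ £16.80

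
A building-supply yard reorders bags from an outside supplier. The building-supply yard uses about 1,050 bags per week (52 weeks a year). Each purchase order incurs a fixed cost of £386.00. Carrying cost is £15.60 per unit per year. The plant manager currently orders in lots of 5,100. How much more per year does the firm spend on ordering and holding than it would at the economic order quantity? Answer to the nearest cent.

Annual demand D = 1,050 × 52 = 54,600.
EOQ = √(2DS/H) = √(2 × 54,600 × 386 / 15.6) ≈ 1643.78.
Cost at Q* = (D/Q*)S + (Q*/2)H = √(2DSH) ≈ £25,642.91.
Cost at Q = 5,100: (54,600/5,100)×386 + (5,100/2)×15.6 = £4,132.47 + £39,780.00 = £43,912.47.
Excess = £43,912.47 − £25,642.91 = £18,269.56.

Extra cost ≈ £18,269.56 per year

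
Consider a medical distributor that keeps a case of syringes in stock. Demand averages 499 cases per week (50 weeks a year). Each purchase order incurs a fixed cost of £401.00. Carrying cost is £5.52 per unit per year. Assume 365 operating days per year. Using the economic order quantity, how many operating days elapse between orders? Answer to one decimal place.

Annual demand D = 499 × 50 = 24,950.
EOQ = √(2DS/H) = √(2 × 24,950 × 401 / 5.52) ≈ 1903.94.
Cycle time = Q*/D × 365 = 1903.94 / 24,950 × 365 ≈ 27.853 days.

T ≈ 27.9 days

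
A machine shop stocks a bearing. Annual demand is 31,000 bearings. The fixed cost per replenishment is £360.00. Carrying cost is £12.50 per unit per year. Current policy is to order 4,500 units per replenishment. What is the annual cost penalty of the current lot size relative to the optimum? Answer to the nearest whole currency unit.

Extra cost ≈ £13,902 per year

EOQ = √(2DS/H) = √(2 × 31,000 × 360 / 12.5) ≈ 1336.26.
Cost at Q* = (D/Q*)S + (Q*/2)H = √(2DSH) ≈ £16,703.29.
Cost at Q = 4,500: (31,000/4,500)×360 + (4,500/2)×12.5 = £2,480.00 + £28,125.00 = £30,605.00.
Excess = £30,605.00 − £16,703.29 = £13,901.71.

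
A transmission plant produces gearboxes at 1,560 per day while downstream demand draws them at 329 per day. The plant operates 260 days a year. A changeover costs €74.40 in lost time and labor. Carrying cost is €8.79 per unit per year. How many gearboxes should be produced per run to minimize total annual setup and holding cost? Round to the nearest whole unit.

Q* ≈ 1,355 gearboxes

Annual demand D = 329 × 260 = 85,540.
Production build-up factor (1 − d/p) = 1 − 329/1,560 = 0.7891.
Q* = √(2DS / (H(1 − d/p))) = √(2 × 85,540 × 74.4 / (8.79 × 0.7891)).
= √(12,728,352 / 6.9362) ≈ 1354.643.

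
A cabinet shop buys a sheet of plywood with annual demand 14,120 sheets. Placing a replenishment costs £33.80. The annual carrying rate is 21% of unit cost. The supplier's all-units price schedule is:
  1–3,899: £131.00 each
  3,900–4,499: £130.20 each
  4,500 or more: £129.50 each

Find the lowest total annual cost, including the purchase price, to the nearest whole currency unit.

TC* ≈ £1,854,844

Holding cost per unit per year at price C is H = 0.21·C.
Candidates are each tier's EOQ (if it falls in that tier) and each price-break quantity.
EOQ at £131.00 = 186.3 (feasible in tier 1): TC = 14,120×£131.00 + (14,120/186.3)×33.8 + (186.3/2)×0.21×£131.00 = £1,854,844.32.
EOQ at £130.20 = 186.8 < 3900, so use break Q=3900: TC = 14,120×£130.20 + (14,120/3900.0)×33.8 + (3900.0/2)×0.21×£130.20 = £1,891,863.27.
EOQ at £129.50 = 187.3 < 4500, so use break Q=4500: TC = 14,120×£129.50 + (14,120/4500.0)×33.8 + (4500.0/2)×0.21×£129.50 = £1,889,834.81.
Lowest total cost among the candidates is at Q = 186.3.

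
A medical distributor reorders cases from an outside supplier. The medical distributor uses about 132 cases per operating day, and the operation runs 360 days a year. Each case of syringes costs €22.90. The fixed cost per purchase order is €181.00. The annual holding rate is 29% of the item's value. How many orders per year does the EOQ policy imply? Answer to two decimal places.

N ≈ 29.53 orders per year

Annual demand D = 132 × 360 = 47,520.
Holding cost H = 0.29 × €22.90 = €6.6410 per unit per year.
The optimal lot size = √(2DS/H) = √(2 × 47,520 × 181 / 6.641) ≈ 1609.44.
Orders per year = D / Q* = 47,520 / 1609.44 ≈ 29.526.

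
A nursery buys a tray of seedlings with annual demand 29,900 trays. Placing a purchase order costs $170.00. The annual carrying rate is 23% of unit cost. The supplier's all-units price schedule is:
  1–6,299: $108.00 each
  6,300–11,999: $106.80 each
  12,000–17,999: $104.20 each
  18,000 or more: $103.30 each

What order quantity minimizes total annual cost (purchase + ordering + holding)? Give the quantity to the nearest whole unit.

Holding cost per unit per year at price C is H = 0.23·C.
Candidates are each tier's EOQ (if it falls in that tier) and each price-break quantity.
EOQ at $108.00 = 639.7 (feasible in tier 1): TC = 29,900×$108.00 + (29,900/639.7)×170 + (639.7/2)×0.23×$108.00 = $3,245,090.99.
EOQ at $106.80 = 643.3 < 6300, so use break Q=6300: TC = 29,900×$106.80 + (29,900/6300.0)×170 + (6300.0/2)×0.23×$106.80 = $3,271,503.43.
EOQ at $104.20 = 651.3 < 12000, so use break Q=12000: TC = 29,900×$104.20 + (29,900/12000.0)×170 + (12000.0/2)×0.23×$104.20 = $3,259,799.58.
EOQ at $103.30 = 654.1 < 18000, so use break Q=18000: TC = 29,900×$103.30 + (29,900/18000.0)×170 + (18000.0/2)×0.23×$103.30 = $3,302,783.39.
Lowest total cost is $3,245,090.99 at Q = 639.7.

Q* ≈ 640 trays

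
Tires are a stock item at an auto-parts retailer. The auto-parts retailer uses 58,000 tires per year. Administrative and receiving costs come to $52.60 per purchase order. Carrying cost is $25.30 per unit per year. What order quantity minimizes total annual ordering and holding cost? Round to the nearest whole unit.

Q* ≈ 491 tires

EOQ = √(2DS / H) = √(2 × 58,000 × 52.6 / 25.3).
= √(6,101,600 / 25.3) = √241,169.9605 ≈ 491.091.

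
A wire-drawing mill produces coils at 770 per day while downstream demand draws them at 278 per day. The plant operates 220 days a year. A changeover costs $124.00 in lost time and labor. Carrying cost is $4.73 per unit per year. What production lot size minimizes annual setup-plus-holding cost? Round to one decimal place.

Q* ≈ 2,240.2 coils

Annual demand D = 278 × 220 = 61,160.
Production build-up factor (1 − d/p) = 1 − 278/770 = 0.6390.
Q* = √(2DS / (H(1 − d/p))) = √(2 × 61,160 × 124 / (4.73 × 0.6390)).
= √(15,167,680 / 3.0223) ≈ 2240.226.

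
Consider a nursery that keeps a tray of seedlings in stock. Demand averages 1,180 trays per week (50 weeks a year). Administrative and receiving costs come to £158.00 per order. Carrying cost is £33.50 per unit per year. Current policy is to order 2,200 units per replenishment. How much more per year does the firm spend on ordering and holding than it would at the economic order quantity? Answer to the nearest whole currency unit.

Extra cost ≈ £16,096 per year

Annual demand D = 1,180 × 50 = 59,000.
EOQ = √(2DS/H) = √(2 × 59,000 × 158 / 33.5) ≈ 746.01.
Cost at Q* = (D/Q*)S + (Q*/2)H = √(2DSH) ≈ £24,991.48.
Cost at Q = 2,200: (59,000/2,200)×158 + (2,200/2)×33.5 = £4,237.27 + £36,850.00 = £41,087.27.
Excess = £41,087.27 − £24,991.48 = £16,095.79.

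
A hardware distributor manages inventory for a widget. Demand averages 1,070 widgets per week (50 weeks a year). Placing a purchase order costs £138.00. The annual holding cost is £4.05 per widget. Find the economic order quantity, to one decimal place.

Annual demand D = 1,070 × 50 = 53,500.
EOQ = √(2DS / H) = √(2 × 53,500 × 138 / 4.05).
= √(14,766,000 / 4.05) = √3,645,925.9259 ≈ 1909.431.

Q* ≈ 1,909.4 widgets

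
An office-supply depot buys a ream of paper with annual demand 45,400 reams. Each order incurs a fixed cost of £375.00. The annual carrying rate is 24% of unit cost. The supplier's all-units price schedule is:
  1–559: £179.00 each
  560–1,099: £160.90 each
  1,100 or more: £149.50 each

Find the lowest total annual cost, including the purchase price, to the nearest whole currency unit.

Holding cost per unit per year at price C is H = 0.24·C.
Evaluate total cost at each tier's feasible EOQ or, if the EOQ is below the tier, at the tier's minimum quantity.
Tier 1 (£179.00): EOQ = 890.3 exceeds tier's upper bound 559, so this tier is dominated.
EOQ at £160.90 = 939.0 (feasible in tier 2): TC = 45,400×£160.90 + (45,400/939.0)×375 + (939.0/2)×0.24×£160.90 = £7,341,121.20.
EOQ at £149.50 = 974.2 < 1100, so use break Q=1100: TC = 45,400×£149.50 + (45,400/1100.0)×375 + (1100.0/2)×0.24×£149.50 = £6,822,511.27.
Lowest total cost among the candidates is at Q = 1100.0.

TC* ≈ £6,822,511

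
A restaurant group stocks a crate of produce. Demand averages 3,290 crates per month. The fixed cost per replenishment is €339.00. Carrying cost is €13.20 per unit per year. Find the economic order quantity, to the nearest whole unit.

Annual demand D = 3,290 × 12 = 39,480.
EOQ = √(2DS / H) = √(2 × 39,480 × 339 / 13.2).
= √(26,767,440 / 13.2) = √2,027,836.3636 ≈ 1424.021.

Q* ≈ 1,424 crates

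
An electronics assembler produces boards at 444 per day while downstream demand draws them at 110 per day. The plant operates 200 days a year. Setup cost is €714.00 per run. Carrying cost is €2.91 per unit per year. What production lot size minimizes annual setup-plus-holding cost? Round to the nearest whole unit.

Annual demand D = 110 × 200 = 22,000.
Production build-up factor (1 − d/p) = 1 − 110/444 = 0.7523.
Q* = √(2DS / (H(1 − d/p))) = √(2 × 22,000 × 714 / (2.91 × 0.7523)).
= √(31,416,000 / 2.1891) ≈ 3788.325.

Q* ≈ 3,788 boards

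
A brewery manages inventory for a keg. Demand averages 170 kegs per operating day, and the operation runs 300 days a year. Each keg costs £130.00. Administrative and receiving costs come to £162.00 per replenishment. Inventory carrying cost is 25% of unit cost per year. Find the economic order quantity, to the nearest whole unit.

Q* ≈ 713 kegs

Annual demand D = 170 × 300 = 51,000.
Holding cost H = 0.25 × £130.00 = £32.5000 per unit per year.
EOQ = √(2DS / H) = √(2 × 51,000 × 162 / 32.5).
= √(16,524,000 / 32.5) = √508,430.7692 ≈ 713.043.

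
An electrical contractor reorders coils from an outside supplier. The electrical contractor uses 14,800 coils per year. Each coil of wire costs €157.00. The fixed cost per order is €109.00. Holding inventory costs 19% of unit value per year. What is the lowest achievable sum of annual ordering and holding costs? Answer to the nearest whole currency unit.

Holding cost H = 0.19 × €157.00 = €29.8300 per unit per year.
EOQ = √(2DS/H) = √(2 × 14,800 × 109 / 29.83) ≈ 328.88.
At the optimum the two cost components are equal, so total cost = 2·(Q*/2)H = Q*·H.
Minimum total = √(2DSH) = √(2 × 14,800 × 109 × 29.83) ≈ 9810.378.

TC* ≈ €9,810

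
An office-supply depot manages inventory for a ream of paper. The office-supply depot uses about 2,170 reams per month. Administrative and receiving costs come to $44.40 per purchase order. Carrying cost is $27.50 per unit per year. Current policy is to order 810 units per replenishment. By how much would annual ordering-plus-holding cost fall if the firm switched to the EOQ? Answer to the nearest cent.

Extra cost ≈ $4,590.56 per year

Annual demand D = 2,170 × 12 = 26,040.
EOQ = √(2DS/H) = √(2 × 26,040 × 44.4 / 27.5) ≈ 289.98.
Cost at Q* = (D/Q*)S + (Q*/2)H = √(2DSH) ≈ $7,974.31.
Cost at Q = 810: (26,040/810)×44.4 + (810/2)×27.5 = $1,427.38 + $11,137.50 = $12,564.88.
Excess = $12,564.88 − $7,974.31 = $4,590.56.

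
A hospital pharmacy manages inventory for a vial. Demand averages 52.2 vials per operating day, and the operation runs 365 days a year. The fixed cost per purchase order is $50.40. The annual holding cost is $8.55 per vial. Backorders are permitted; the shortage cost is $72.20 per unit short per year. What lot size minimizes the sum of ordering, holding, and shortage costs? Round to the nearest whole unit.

Q* ≈ 501 vials

Annual demand D = 52.2 × 365 = 19,053.
With planned backorders, Q* = √(2DS/H) · √((H+B)/B).
√(2DS/H) = √(2 × 19,053 × 50.4 / 8.55) = 473.946.
√((H+B)/B) = √((8.55+72.2)/72.2) = 1.0576.
Q* ≈ 501.224.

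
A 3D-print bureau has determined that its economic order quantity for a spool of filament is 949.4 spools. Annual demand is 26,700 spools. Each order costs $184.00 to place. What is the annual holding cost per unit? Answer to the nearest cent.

Squaring Q* = √(2DS/H) gives Q*² = 2DS/H.
From Q* = √(2DS/H): H = 2DS / Q*² = 2 × 26,700 × 184 / 949.4² = 10.9009.

H ≈ $10.90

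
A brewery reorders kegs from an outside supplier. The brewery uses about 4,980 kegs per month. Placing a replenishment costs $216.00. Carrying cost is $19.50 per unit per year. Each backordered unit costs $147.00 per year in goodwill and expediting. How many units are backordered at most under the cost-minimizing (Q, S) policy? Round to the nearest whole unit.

Annual demand D = 4,980 × 12 = 59,760.
With planned backorders, Q* = √(2DS/H) · √((H+B)/B).
√(2DS/H) = √(2 × 59,760 × 216 / 19.5) = 1150.615.
√((H+B)/B) = √((19.5+147)/147) = 1.0643.
Q* ≈ 1224.555.
S* = Q* · H/(H+B) = 1224.555 × 19.5/166.5 ≈ 143.416.

S* ≈ 143 kegs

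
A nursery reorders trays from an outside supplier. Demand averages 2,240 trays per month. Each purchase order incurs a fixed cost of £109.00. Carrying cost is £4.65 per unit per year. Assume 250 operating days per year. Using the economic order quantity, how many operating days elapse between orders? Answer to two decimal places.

T ≈ 10.44 days

Annual demand D = 2,240 × 12 = 26,880.
EOQ = √(2DS/H) = √(2 × 26,880 × 109 / 4.65) ≈ 1122.58.
Cycle time = Q*/D × 250 = 1122.58 / 26,880 × 250 ≈ 10.441 days.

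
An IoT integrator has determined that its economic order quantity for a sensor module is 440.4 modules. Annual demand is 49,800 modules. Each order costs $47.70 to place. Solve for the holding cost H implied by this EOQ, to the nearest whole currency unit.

The basic EOQ model gives Q* = √(2DS/H); rearrange for the unknown.
From Q* = √(2DS/H): H = 2DS / Q*² = 2 × 49,800 × 47.7 / 440.4² = 24.4953.

H ≈ $24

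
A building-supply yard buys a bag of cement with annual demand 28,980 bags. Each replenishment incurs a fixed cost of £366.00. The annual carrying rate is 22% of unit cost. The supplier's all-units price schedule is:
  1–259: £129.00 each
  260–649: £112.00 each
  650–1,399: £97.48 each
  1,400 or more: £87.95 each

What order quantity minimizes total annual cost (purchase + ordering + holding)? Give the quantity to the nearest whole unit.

Holding cost per unit per year at price C is H = 0.22·C.
For each price level, check whether its EOQ is feasible; otherwise the best quantity at that price is the breakpoint.
Tier 1 (£129.00): EOQ = 864.6 exceeds tier's upper bound 259, so this tier is dominated.
Tier 2 (£112.00): EOQ = 927.9 exceeds tier's upper bound 649, so this tier is dominated.
EOQ at £97.48 = 994.6 (feasible in tier 3): TC = 28,980×£97.48 + (28,980/994.6)×366 + (994.6/2)×0.22×£97.48 = £2,846,299.56.
EOQ at £87.95 = 1047.1 < 1400, so use break Q=1400: TC = 28,980×£87.95 + (28,980/1400.0)×366 + (1400.0/2)×0.22×£87.95 = £2,569,911.50.
Lowest total cost is £2,569,911.50 at Q = 1400.0.

Q* ≈ 1,400 bags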